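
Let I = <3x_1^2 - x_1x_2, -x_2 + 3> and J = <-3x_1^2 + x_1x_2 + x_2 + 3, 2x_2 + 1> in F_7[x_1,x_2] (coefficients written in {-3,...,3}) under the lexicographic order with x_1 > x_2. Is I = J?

No, the ideals differ.

For a fixed monomial order, each ideal has a unique reduced Gröbner basis; comparing bases decides equality.
Buchberger on the first generating set:
f_1 = 3x_1^2 - x_1x_2, LT = x_1^2.
f_2 = -x_2 + 3, LT = x_2.

The S-polynomials (S(f_1,f_2)) all reduce to 0 modulo the current basis, so we have a Gröbner basis.
Inter-reduce: drop elements whose leading term is divisible by another's, tail-reduce, and make monic.
Reduced Gröbner basis: {x_1^2 - x_1, x_2 - 3}.

Buchberger on the second generating set:
h_1 = -3x_1^2 + x_1x_2 + x_2 + 3, LT = x_1^2.
h_2 = 2x_2 + 1, LT = x_2.

The S-polynomials (S(h_1,h_2)) all reduce to 0 modulo the current basis, so we have a Gröbner basis.
Inter-reduce: drop elements whose leading term is divisible by another's, tail-reduce, and make monic.
Reduced Gröbner basis: {x_1^2 - x_1 - 2, x_2 - 3}.

The bases are distinct; the ideals are different.
The choice of monomial ordering does not affect the verdict — as long as both bases are computed under the same ordering, their equality decides ideal equality.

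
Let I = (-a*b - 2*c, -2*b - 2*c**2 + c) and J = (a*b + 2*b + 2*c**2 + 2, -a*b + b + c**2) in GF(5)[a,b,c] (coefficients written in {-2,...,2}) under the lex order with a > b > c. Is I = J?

No, the ideals differ.

Equality of ideals is decidable: compute both reduced Gröbner bases (unique for the ordering) and check whether they agree.
Buchberger on the first generating set:
f_1 = -a*b - 2*c, LT = a*b.
f_2 = -2*b - 2*c**2 + c, LT = b.

S(f_1,f_2): lcm = a*b. S = -a*c**2 - 2*a*c + 2*c.
  leading term a*c**2: no divisor's leading term divides it; move -a*c**2 to the remainder.
  leading term a*c: no divisor's leading term divides it; move -2*a*c to the remainder.
  leading term c: no divisor's leading term divides it; move 2*c to the remainder.
  remainder -a*c**2 - 2*a*c + 2*c ≠ 0; add g_3 = -a*c**2 - 2*a*c + 2*c to the basis.

The other S-polynomials (S(f_1,g_3), S(f_2,g_3)) all reduce to 0 modulo the current basis, so we have a Gröbner basis.
Inter-reduce: drop elements whose leading term is divisible by another's, tail-reduce, and make monic.
Reduced Gröbner basis: {a*c**2 + 2*a*c - 2*c, b + c**2 + 2*c}.

Buchberger on the second generating set:
h_1 = a*b + 2*b + 2*c**2 + 2, LT = a*b.
h_2 = -a*b + b + c**2, LT = a*b.

S(h_1,h_2): lcm = a*b. S = -2*b - 2*c**2 + 2.
  leading term b: no divisor's leading term divides it; move -2*b to the remainder.
  leading term c**2: no divisor's leading term divides it; move -2*c**2 to the remainder.
  leading term 1: no divisor's leading term divides it; move 2 to the remainder.
  remainder -2*b - 2*c**2 + 2 ≠ 0; add k_3 = -2*b - 2*c**2 + 2 to the basis.

S(h_1,k_3): lcm = a*b. S = -a*c**2 + a + 2*b + 2*c**2 + 2.
  leading term a*c**2: no divisor's leading term divides it; move -a*c**2 to the remainder.
  leading term a: no divisor's leading term divides it; move a to the remainder.
  leading term b: subtract (-1)·k_3 from 2*b + 2*c**2 + 2 → -1
  leading term 1: no divisor's leading term divides it; move -1 to the remainder.
  remainder -a*c**2 + a - 1 ≠ 0; add k_4 = -a*c**2 + a - 1 to the basis.

The other S-polynomials (S(h_2,k_3), S(h_1,k_4), S(h_2,k_4), S(k_3,k_4)) all reduce to 0 modulo the current basis, so we have a Gröbner basis.
Inter-reduce: drop elements whose leading term is divisible by another's, tail-reduce, and make monic.
Reduced Gröbner basis: {a*c**2 - a + 1, b + c**2 - 1}.

These differ, so the ideals are not equal.
The same test decides containment: I ⊆ J iff every generator of I reduces to 0 modulo a Gröbner basis of J.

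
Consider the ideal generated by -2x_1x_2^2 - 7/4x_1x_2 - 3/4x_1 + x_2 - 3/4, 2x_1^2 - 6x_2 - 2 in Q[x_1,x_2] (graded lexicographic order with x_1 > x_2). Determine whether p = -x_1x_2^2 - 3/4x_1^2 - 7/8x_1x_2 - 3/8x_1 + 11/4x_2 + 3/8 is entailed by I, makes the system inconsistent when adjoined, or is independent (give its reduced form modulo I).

-x_1x_2^2 - 3/4x_1^2 - 7/8x_1x_2 - 3/8x_1 + 11/4x_2 + 3/8 lies in I (it reduces to 0).

First compute the reduced Gröbner basis of I by Buchberger's algorithm.
f_1 = -2x_1x_2^2 - 7/4x_1x_2 - 3/4x_1 + x_2 - 3/4, LT = x_1x_2^2.
f_2 = 2x_1^2 - 6x_2 - 2, LT = x_1^2.

S(f_1,f_2): lcm = x_1^2x_2^2. S = 7/8x_1^2x_2 + 3x_2^3 + 3/8x_1^2 - 1/2x_1x_2 + x_2^2 + 3/8x_1.
  leading term x_1^2x_2: subtract (7/16x_2)·f_2 from 7/8x_1^2x_2 + 3x_2^3 + 3/8x_1^2 - 1/2x_1x_2 + x_2^2 + 3/8x_1 → 3x_2^3 + 3/8x_1^2 - 1/2x_1x_2 + 29/8x_2^2 + 3/8x_1 + 7/8x_2
  leading term x_2^3: no divisor's leading term divides it; move 3x_2^3 to the remainder.
  leading term x_1^2: subtract (3/16)·f_2 from 3/8x_1^2 - 1/2x_1x_2 + 29/8x_2^2 + 3/8x_1 + 7/8x_2 → -1/2x_1x_2 + 29/8x_2^2 + 3/8x_1 + 2x_2 + 3/8
  leading term x_1x_2: no divisor's leading term divides it; move -1/2x_1x_2 to the remainder.
  leading term x_2^2: no divisor's leading term divides it; move 29/8x_2^2 to the remainder.
  leading term x_1: no divisor's leading term divides it; move 3/8x_1 to the remainder.
  leading term x_2: no divisor's leading term divides it; move 2x_2 to the remainder.
  leading term 1: no divisor's leading term divides it; move 3/8 to the remainder.
  remainder 3x_2^3 - 1/2x_1x_2 + 29/8x_2^2 + 3/8x_1 + 2x_2 + 3/8 ≠ 0; add h_3 = 3x_2^3 - 1/2x_1x_2 + 29/8x_2^2 + 3/8x_1 + 2x_2 + 3/8 to the basis.

The other S-polynomials (S(f_1,h_3), S(f_2,h_3)) all reduce to 0 modulo the current basis, so we have a Gröbner basis.
Inter-reduce: drop elements whose leading term is divisible by another's, tail-reduce, and make monic.
Reduced Gröbner basis: {x_1x_2^2 + 7/8x_1x_2 + 3/8x_1 - 1/2x_2 + 3/8, x_2^3 - 1/6x_1x_2 + 29/24x_2^2 + 1/8x_1 + 2/3x_2 + 1/8, x_1^2 - 3x_2 - 1}.
Label its elements g_1 = x_1x_2^2 + 7/8x_1x_2 + 3/8x_1 - 1/2x_2 + 3/8, g_2 = x_2^3 - 1/6x_1x_2 + 29/24x_2^2 + 1/8x_1 + 2/3x_2 + 1/8, g_3 = x_1^2 - 3x_2 - 1.

Reduce p = -x_1x_2^2 - 3/4x_1^2 - 7/8x_1x_2 - 3/8x_1 + 11/4x_2 + 3/8 modulo G:
  leading term x_1x_2^2: subtract (-1)·g_1 from -x_1x_2^2 - 3/4x_1^2 - 7/8x_1x_2 - 3/8x_1 + 11/4x_2 + 3/8 → -3/4x_1^2 + 9/4x_2 + 3/4
  leading term x_1^2: subtract (-3/4)·g_3 from -3/4x_1^2 + 9/4x_2 + 3/4 → 0
  normal form = 0.
Since the normal form is 0, p ∈ I.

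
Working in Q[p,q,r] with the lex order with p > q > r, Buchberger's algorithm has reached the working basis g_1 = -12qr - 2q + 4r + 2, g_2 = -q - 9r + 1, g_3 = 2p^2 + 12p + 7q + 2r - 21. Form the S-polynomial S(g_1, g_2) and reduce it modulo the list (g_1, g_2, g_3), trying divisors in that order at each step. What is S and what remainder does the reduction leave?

S(g_1, g_2) = 1/6q - 9r^2 + 2/3r - 1/6; remainder on division = -9r^2 - 5/6r.

lcm(LM(g_1), LM(g_2)) = qr.
S = (lcm/LT(g_1))·g_1 − (lcm/LT(g_2))·g_2 = 1/6q - 9r^2 + 2/3r - 1/6.
Reduce S modulo (g_1, g_2, g_3) in that order:
  leading term q: subtract (-1/6)·g_2 from 1/6q - 9r^2 + 2/3r - 1/6 → -9r^2 - 5/6r
  leading term r^2: no divisor's leading term divides it; move -9r^2 to the remainder.
  leading term r: no divisor's leading term divides it; move -5/6r to the remainder.
The remainder -9r^2 - 5/6r is nonzero, so it would be added as the next basis element.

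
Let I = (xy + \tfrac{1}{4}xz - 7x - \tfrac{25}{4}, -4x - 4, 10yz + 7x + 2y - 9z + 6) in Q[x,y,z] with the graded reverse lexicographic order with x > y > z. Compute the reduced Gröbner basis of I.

Buchberger's algorithm terminates because the ascending chain of leading-term ideals stabilizes.

f_1 = xy + \tfrac{1}{4}xz - 7x - \tfrac{25}{4}, LT = xy.
f_2 = -4x - 4, LT = x.
f_3 = 10yz + 7x + 2y - 9z + 6, LT = yz.

S(f_1,f_2): lcm = xy. S = \tfrac{1}{4}xz - 7x - y - \tfrac{25}{4}.
  leading term xz: subtract (-\tfrac{1}{16}z)·f_2 from \tfrac{1}{4}xz - 7x - y - \tfrac{25}{4} → -7x - y - \tfrac{1}{4}z - \tfrac{25}{4}
  leading term x: subtract (\tfrac{7}{4})·f_2 from -7x - y - \tfrac{1}{4}z - \tfrac{25}{4} → -y - \tfrac{1}{4}z + \tfrac{3}{4}
  leading term y: no divisor's leading term divides it; move -y to the remainder.
  leading term z: no divisor's leading term divides it; move -\tfrac{1}{4}z to the remainder.
  leading term 1: no divisor's leading term divides it; move \tfrac{3}{4} to the remainder.
  remainder -y - \tfrac{1}{4}z + \tfrac{3}{4} ≠ 0; add g_4 = -y - \tfrac{1}{4}z + \tfrac{3}{4} to the basis.

S(f_1,f_3): lcm = xyz. S = \tfrac{1}{4}xz^{2} - \tfrac{7}{10}x^{2} - \tfrac{1}{5}xy - \tfrac{61}{10}xz - \tfrac{3}{5}x - \tfrac{25}{4}z.
  leading term xz^{2}: subtract (-\tfrac{1}{16}z^{2})·f_2 from \tfrac{1}{4}xz^{2} - \tfrac{7}{10}x^{2} - \tfrac{1}{5}xy - \tfrac{61}{10}xz - \tfrac{3}{5}x - \tfrac{25}{4}z → -\tfrac{7}{10}x^{2} - \tfrac{1}{5}xy - \tfrac{61}{10}xz - \tfrac{1}{4}z^{2} - \tfrac{3}{5}x - \tfrac{25}{4}z
  leading term x^{2}: subtract (\tfrac{7}{40}x)·f_2 from -\tfrac{7}{10}x^{2} - \tfrac{1}{5}xy - \tfrac{61}{10}xz - \tfrac{1}{4}z^{2} - \tfrac{3}{5}x - \tfrac{25}{4}z → -\tfrac{1}{5}xy - \tfrac{61}{10}xz - \tfrac{1}{4}z^{2} + \tfrac{1}{10}x - \tfrac{25}{4}z
  leading term xy: subtract (-\tfrac{1}{5})·f_1 from -\tfrac{1}{5}xy - \tfrac{61}{10}xz - \tfrac{1}{4}z^{2} + \tfrac{1}{10}x - \tfrac{25}{4}z → -\tfrac{121}{20}xz - \tfrac{1}{4}z^{2} - \tfrac{13}{10}x - \tfrac{25}{4}z - \tfrac{5}{4}
  leading term xz: subtract (\tfrac{121}{80}z)·f_2 from -\tfrac{121}{20}xz - \tfrac{1}{4}z^{2} - \tfrac{13}{10}x - \tfrac{25}{4}z - \tfrac{5}{4} → -\tfrac{1}{4}z^{2} - \tfrac{13}{10}x - \tfrac{1}{5}z - \tfrac{5}{4}
  leading term z^{2}: no divisor's leading term divides it; move -\tfrac{1}{4}z^{2} to the remainder.
  leading term x: subtract (\tfrac{13}{40})·f_2 from -\tfrac{13}{10}x - \tfrac{1}{5}z - \tfrac{5}{4} → -\tfrac{1}{5}z + \tfrac{1}{20}
  leading term z: no divisor's leading term divides it; move -\tfrac{1}{5}z to the remainder.
  leading term 1: no divisor's leading term divides it; move \tfrac{1}{20} to the remainder.
  remainder -\tfrac{1}{4}z^{2} - \tfrac{1}{5}z + \tfrac{1}{20} ≠ 0; add g_5 = -\tfrac{1}{4}z^{2} - \tfrac{1}{5}z + \tfrac{1}{20} to the basis.

The other S-polynomials (S(f_2,f_3), S(f_1,g_4), S(f_2,g_4), S(f_3,g_4), S(f_1,g_5), S(f_2,g_5), S(f_3,g_5), S(g_4,g_5)) all reduce to 0 modulo the current basis, so we have a Gröbner basis.
Inter-reduce: drop elements whose leading term is divisible by another's, tail-reduce, and make monic.

G = {z^{2} + \tfrac{4}{5}z - \tfrac{1}{5}, x + 1, y + \tfrac{1}{4}z - \tfrac{3}{4}}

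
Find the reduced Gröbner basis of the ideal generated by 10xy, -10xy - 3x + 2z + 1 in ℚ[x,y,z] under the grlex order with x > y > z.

f_1 = 10xy, LT = xy.
f_2 = -10xy - 3x + 2z + 1, LT = xy.

S(f_1,f_2): lcm = xy. S = -3/10x + ⅕z + 1/10.
  leading term x: no divisor's leading term divides it; move -3/10x to the remainder.
  leading term z: no divisor's leading term divides it; move ⅕z to the remainder.
  leading term 1: no divisor's leading term divides it; move 1/10 to the remainder.
  remainder -3/10x + ⅕z + 1/10 ≠ 0; add g_3 = -3/10x + ⅕z + 1/10 to the basis.

S(f_1,g_3): lcm = xy. S = ⅔yz + ⅓y.
  leading term yz: no divisor's leading term divides it; move ⅔yz to the remainder.
  leading term y: no divisor's leading term divides it; move ⅓y to the remainder.
  remainder ⅔yz + ⅓y ≠ 0; add g_4 = ⅔yz + ⅓y to the basis.

The other S-polynomials (S(f_2,g_3), S(f_1,g_4), S(f_2,g_4), S(g_3,g_4)) all reduce to 0 modulo the current basis, so we have a Gröbner basis.
Inter-reduce: drop elements whose leading term is divisible by another's, tail-reduce, and make monic.

G = {yz + ½y, x - ⅔z - ⅓}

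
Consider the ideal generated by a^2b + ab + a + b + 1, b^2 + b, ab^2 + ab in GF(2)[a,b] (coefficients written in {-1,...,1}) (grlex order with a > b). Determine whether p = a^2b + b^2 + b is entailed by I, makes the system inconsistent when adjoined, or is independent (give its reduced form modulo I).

a^2b + b^2 + b lies in I (it reduces to 0).

First compute the reduced Gröbner basis of I by Buchberger's algorithm.
f_1 = a^2b + ab + a + b + 1, LT = a^2b.
f_2 = b^2 + b, LT = b^2.
f_3 = ab^2 + ab, LT = ab^2.

S(f_1,f_2): lcm = a^2b^2. S = a^2b + ab^2 + ab + b^2 + b.
  reduce S modulo (f_1, f_2, f_3):
  remainder ab + a + b + 1 ≠ 0; add h_4 = ab + a + b + 1 to the basis.

S(f_1,h_4): lcm = a^2b. S = a^2 + b + 1.
  reduce S modulo (f_1, f_2, f_3, h_4):
  remainder a^2 + b + 1 ≠ 0; add h_5 = a^2 + b + 1 to the basis.

The other S-polynomials (S(f_1,f_3), S(f_2,f_3), S(f_2,h_4), S(f_3,h_4), S(f_1,h_5), S(f_2,h_5), S(f_3,h_5), S(h_4,h_5)) all reduce to 0 modulo the current basis, so we have a Gröbner basis.
Inter-reduce: drop elements whose leading term is divisible by another's, tail-reduce, and make monic.
Reduced Gröbner basis: {a^2 + b + 1, ab + a + b + 1, b^2 + b}.
Label its elements g_1 = a^2 + b + 1, g_2 = ab + a + b + 1, g_3 = b^2 + b.

Reduce p = a^2b + b^2 + b modulo G:
  leading term a^2b: subtract (b)·g_1 from a^2b + b^2 + b → 0
  normal form = 0.
Since the normal form is 0, p ∈ I.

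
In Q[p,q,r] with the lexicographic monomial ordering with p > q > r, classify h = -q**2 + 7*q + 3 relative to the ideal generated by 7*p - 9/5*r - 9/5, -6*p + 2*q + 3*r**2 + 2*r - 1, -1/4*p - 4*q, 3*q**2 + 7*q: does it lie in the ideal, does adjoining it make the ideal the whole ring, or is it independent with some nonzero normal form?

First compute the reduced Gröbner basis of I by Buchberger's algorithm.
f_1 = 7*p - 9/5*r - 9/5, LT = p.
f_2 = -6*p + 2*q + 3*r**2 + 2*r - 1, LT = p.
f_3 = -1/4*p - 4*q, LT = p.
f_4 = 3*q**2 + 7*q, LT = q**2.

S(f_1,f_2): lcm = p. S = 1/3*q + 1/2*r**2 + 8/105*r - 89/210.
  leading term q: no divisor's leading term divides it; move 1/3*q to the remainder.
  leading term r**2: no divisor's leading term divides it; move 1/2*r**2 to the remainder.
  leading term r: no divisor's leading term divides it; move 8/105*r to the remainder.
  leading term 1: no divisor's leading term divides it; move -89/210 to the remainder.
  remainder 1/3*q + 1/2*r**2 + 8/105*r - 89/210 ≠ 0; add k_5 = 1/3*q + 1/2*r**2 + 8/105*r - 89/210 to the basis.

S(f_1,f_3): lcm = p. S = -16*q - 9/35*r - 9/35.
  leading term q: subtract (-48)·k_5 from -16*q - 9/35*r - 9/35 → 24*r**2 + 17/5*r - 103/5
  leading term r**2: no divisor's leading term divides it; move 24*r**2 to the remainder.
  leading term r: no divisor's leading term divides it; move 17/5*r to the remainder.
  leading term 1: no divisor's leading term divides it; move -103/5 to the remainder.
  remainder 24*r**2 + 17/5*r - 103/5 ≠ 0; add k_6 = 24*r**2 + 17/5*r - 103/5 to the basis.

S(f_1,f_4): leading monomials are coprime, so the S-polynomial reduces to 0 (Buchberger's first criterion).
S(f_2,f_3): lcm = p. S = -49/3*q - 1/2*r**2 - 1/3*r + 1/6.
  leading term q: subtract (-49)·k_5 from -49/3*q - 1/2*r**2 - 1/3*r + 1/6 → 24*r**2 + 17/5*r - 103/5
  leading term r**2: subtract (1)·k_6 from 24*r**2 + 17/5*r - 103/5 → 0
  remainder 0.

S(f_2,f_4): leading monomials are coprime, so the S-polynomial reduces to 0 (Buchberger's first criterion).
S(f_3,f_4): leading monomials are coprime, so the S-polynomial reduces to 0 (Buchberger's first criterion).
S(f_1,k_5): leading monomials are coprime, so the S-polynomial reduces to 0 (Buchberger's first criterion).
S(f_2,k_5): leading monomials are coprime, so the S-polynomial reduces to 0 (Buchberger's first criterion).
S(f_3,k_5): leading monomials are coprime, so the S-polynomial reduces to 0 (Buchberger's first criterion).
S(f_4,k_5): lcm = q**2. S = -3/2*q*r**2 - 8/35*q*r + 757/210*q.
  leading term q*r**2: subtract (-9/2*r**2)·k_5 from -3/2*q*r**2 - 8/35*q*r + 757/210*q → -8/35*q*r + 757/210*q + 9/4*r**4 + 12/35*r**3 - 267/140*r**2
  leading term q*r: subtract (-24/35*r)·k_5 from -8/35*q*r + 757/210*q + 9/4*r**4 + 12/35*r**3 - 267/140*r**2 → 757/210*q + 9/4*r**4 + 24/35*r**3 - 9089/4900*r**2 - 356/1225*r
  leading term q: subtract (757/70)·k_5 from 757/210*q + 9/4*r**4 + 24/35*r**3 - 9089/4900*r**2 - 356/1225*r → 9/4*r**4 + 24/35*r**3 - 8896/1225*r**2 - 4096/3675*r + 67373/14700
  leading term r**4: subtract (3/32*r**2)·k_6 from 9/4*r**4 + 24/35*r**3 - 8896/1225*r**2 - 4096/3675*r + 67373/14700 → 411/1120*r**3 - 208967/39200*r**2 - 4096/3675*r + 67373/14700
  leading term r**3: subtract (137/8960*r)·k_6 from 411/1120*r**3 - 208967/39200*r**2 - 4096/3675*r + 67373/14700 → -1688039/313600*r**2 - 150449/188160*r + 67373/14700
  leading term r**2: subtract (-1688039/7526400)·k_6 from -1688039/313600*r**2 - 150449/188160*r + 67373/14700 → -464379/12544000*r - 464379/12544000
  leading term r: no divisor's leading term divides it; move -464379/12544000*r to the remainder.
  leading term 1: no divisor's leading term divides it; move -464379/12544000 to the remainder.
  remainder -464379/12544000*r - 464379/12544000 ≠ 0; add k_7 = -464379/12544000*r - 464379/12544000 to the basis.

S(f_1,k_6): leading monomials are coprime, so the S-polynomial reduces to 0 (Buchberger's first criterion).
S(f_2,k_6): leading monomials are coprime, so the S-polynomial reduces to 0 (Buchberger's first criterion).
S(f_3,k_6): leading monomials are coprime, so the S-polynomial reduces to 0 (Buchberger's first criterion).
S(f_4,k_6): leading monomials are coprime, so the S-polynomial reduces to 0 (Buchberger's first criterion).
S(k_5,k_6): leading monomials are coprime, so the S-polynomial reduces to 0 (Buchberger's first criterion).
S(f_1,k_7): leading monomials are coprime, so the S-polynomial reduces to 0 (Buchberger's first criterion).
S(f_2,k_7): leading monomials are coprime, so the S-polynomial reduces to 0 (Buchberger's first criterion).
S(f_3,k_7): leading monomials are coprime, so the S-polynomial reduces to 0 (Buchberger's first criterion).
S(f_4,k_7): leading monomials are coprime, so the S-polynomial reduces to 0 (Buchberger's first criterion).
S(k_5,k_7): leading monomials are coprime, so the S-polynomial reduces to 0 (Buchberger's first criterion).
S(k_6,k_7): lcm = r**2. S = -103/120*r - 103/120.
  leading term r: subtract (32300800/1393137)·k_7 from -103/120*r - 103/120 → 0
  remainder 0.

Every S-polynomial of the final basis reduces to 0, so we have a Gröbner basis.
Inter-reduce: drop elements whose leading term is divisible by another's, tail-reduce, and make monic.
Reduced Gröbner basis: {p, q, r + 1}.
Label its elements g_1 = p, g_2 = q, g_3 = r + 1.

Reduce h = -q**2 + 7*q + 3 modulo G:
  leading term q**2: subtract (-q)·g_2 from -q**2 + 7*q + 3 → 7*q + 3
  leading term q: subtract (7)·g_2 from 7*q + 3 → 3
  leading term 1: no divisor's leading term divides it; move 3 to the remainder.
  normal form = 3.
The normal form is nonzero, so h ∉ I. Since h minus its normal form lies in I, I + (h) = I + (n) where n = 3; decide whether this ideal is the whole ring.
Here n = 3 is a nonzero constant, hence a unit: 1 ∈ I + (h), the Gröbner basis of I + (h) is {1}, and the enlarged system has no common solution — adjoining h is inconsistent.

Adjoining -q**2 + 7*q + 3 makes the ideal the whole ring: the system is inconsistent.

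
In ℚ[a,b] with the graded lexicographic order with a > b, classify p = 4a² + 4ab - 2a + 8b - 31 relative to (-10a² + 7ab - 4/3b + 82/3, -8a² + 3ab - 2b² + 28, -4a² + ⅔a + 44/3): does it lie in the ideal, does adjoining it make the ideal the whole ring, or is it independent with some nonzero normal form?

First compute the reduced Gröbner basis of I by Buchberger's algorithm.
f_1 = -10a² + 7ab - 4/3b + 82/3, LT = a².
f_2 = -8a² + 3ab - 2b² + 28, LT = a².
f_3 = -4a² + ⅔a + 44/3, LT = a².

S(f_1,f_2): lcm = a². S = -13/40ab - ¼b² + 2/15b + 23/30.
  reduce S modulo (f_1, f_2, f_3):
  remainder -13/40ab - ¼b² + 2/15b + 23/30 ≠ 0; add h_4 = -13/40ab - ¼b² + 2/15b + 23/30 to the basis.

S(f_1,f_3): lcm = a². S = -7/10ab + ⅙a + 2/15b + 14/15.
  reduce S modulo (f_1, f_2, f_3, h_4):
  remainder 7/13b² + ⅙a - 2/13b - 28/39 ≠ 0; add h_5 = 7/13b² + ⅙a - 2/13b - 28/39 to the basis.

S(f_1,h_4): lcm = a²b. S = -191/130ab² + 16/39ab + 2/15b² + 92/39a - 41/15b.
  reduce S modulo (f_1, f_2, f_3, h_4, h_5):
  remainder 27733/11466a - 9025/1911b - 94/819 ≠ 0; add h_6 = 27733/11466a - 9025/1911b - 94/819 to the basis.

S(h_4,h_5): lcm = ab². S = 10/13b³ - 13/42a² + 2/7ab - 16/39b² + 4/3a - 92/39b.
  reduce S modulo (f_1, f_2, f_3, h_4, h_5, h_6):
  remainder 629603/499194b - 629603/499194 ≠ 0; add h_7 = 629603/499194b - 629603/499194 to the basis.

The other S-polynomials (S(f_2,f_3), S(f_2,h_4), S(f_3,h_4), S(f_1,h_5), S(f_2,h_5), S(f_3,h_5), S(f_1,h_6), S(f_2,h_6), S(f_3,h_6), S(h_4,h_6), S(h_5,h_6), S(f_1,h_7), S(f_2,h_7), S(f_3,h_7), S(h_4,h_7), S(h_5,h_7), S(h_6,h_7)) all reduce to 0 modulo the current basis, so we have a Gröbner basis.
Inter-reduce: drop elements whose leading term is divisible by another's, tail-reduce, and make monic.
Reduced Gröbner basis: {a - 2, b - 1}.
Label its elements g_1 = a - 2, g_2 = b - 1.

Reduce p = 4a² + 4ab - 2a + 8b - 31 modulo G:
  leading term a²: subtract (4a)·g_1 from 4a² + 4ab - 2a + 8b - 31 → 4ab + 6a + 8b - 31
  leading term ab: subtract (4b)·g_1 from 4ab + 6a + 8b - 31 → 6a + 16b - 31
  leading term a: subtract (6)·g_1 from 6a + 16b - 31 → 16b - 19
  leading term b: subtract (16)·g_2 from 16b - 19 → -3
  leading term 1: no divisor's leading term divides it; move -3 to the remainder.
  normal form = -3.
The normal form is nonzero, so p ∉ I. Since p minus its normal form lies in I, I + (p) = I + (r) where r = -3; decide whether this ideal is the whole ring.
Here r = -3 is a nonzero constant, hence a unit: 1 ∈ I + (p), the Gröbner basis of I + (p) is {1}, and the enlarged system has no common solution — adjoining p is inconsistent.

Adjoining 4a² + 4ab - 2a + 8b - 31 makes the ideal the whole ring: the system is inconsistent.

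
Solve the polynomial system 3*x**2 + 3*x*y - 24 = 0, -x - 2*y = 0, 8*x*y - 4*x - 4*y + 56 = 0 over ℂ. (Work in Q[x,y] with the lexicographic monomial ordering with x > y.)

{(-4, 2)}

Compute a lex Gröbner basis by Buchberger's algorithm.
f_1 = 3*x**2 + 3*x*y - 24, LT = x**2.
f_2 = -x - 2*y, LT = x.
f_3 = 8*x*y - 4*x - 4*y + 56, LT = x*y.

S(f_1,f_2): lcm = x**2. S = -x*y - 8.
  reduce S modulo (f_1, f_2, f_3):
  remainder 2*y**2 - 8 ≠ 0; add h_4 = 2*y**2 - 8 to the basis.

S(f_1,f_3): lcm = x**2*y. S = 1/2*x**2 + x*y**2 + 1/2*x*y - 7*x - 8*y.
  reduce S modulo (f_1, f_2, f_3, h_4):
  remainder -2*y + 4 ≠ 0; add h_5 = -2*y + 4 to the basis.

The other S-polynomials (S(f_2,f_3), S(f_1,h_4), S(f_2,h_4), S(f_3,h_4), S(f_1,h_5), S(f_2,h_5), S(f_3,h_5), S(h_4,h_5)) all reduce to 0 modulo the current basis, so we have a Gröbner basis.
Inter-reduce: drop elements whose leading term is divisible by another's, tail-reduce, and make monic.
Reduced Gröbner basis: {x + 4, y - 2}.

A lex Gröbner basis eliminates variables successively. Here y - 2 depends only on y, with roots {2}; lifting each root through the earlier basis elements recovers the full solutions.
  y = 2: the earlier basis element becomes x + 4 = 0, giving x = -4 — point (-4, 2).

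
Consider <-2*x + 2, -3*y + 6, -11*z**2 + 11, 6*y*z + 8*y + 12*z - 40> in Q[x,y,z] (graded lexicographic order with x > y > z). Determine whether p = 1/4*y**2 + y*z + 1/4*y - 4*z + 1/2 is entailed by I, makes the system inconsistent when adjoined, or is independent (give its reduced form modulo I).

1/4*y**2 + y*z + 1/4*y - 4*z + 1/2 lies in I (it reduces to 0).

First compute the reduced Gröbner basis of I by Buchberger's algorithm.
f_1 = -2*x + 2, LT = x.
f_2 = -3*y + 6, LT = y.
f_3 = -11*z**2 + 11, LT = z**2.
f_4 = 6*y*z + 8*y + 12*z - 40, LT = y*z.

S(f_2,f_4): lcm = y*z. S = -4/3*y - 4*z + 20/3.
  leading term y: subtract (4/9)·f_2 from -4/3*y - 4*z + 20/3 → -4*z + 4
  leading term z: no divisor's leading term divides it; move -4*z to the remainder.
  leading term 1: no divisor's leading term divides it; move 4 to the remainder.
  remainder -4*z + 4 ≠ 0; add h_5 = -4*z + 4 to the basis.

The other S-polynomials (S(f_1,f_2), S(f_1,f_3), S(f_1,f_4), S(f_2,f_3), S(f_3,f_4), S(f_1,h_5), S(f_2,h_5), S(f_3,h_5), S(f_4,h_5)) all reduce to 0 modulo the current basis, so we have a Gröbner basis.
Inter-reduce: drop elements whose leading term is divisible by another's, tail-reduce, and make monic.
Reduced Gröbner basis: {x - 1, y - 2, z - 1}.
Label its elements g_1 = x - 1, g_2 = y - 2, g_3 = z - 1.

Reduce p = 1/4*y**2 + y*z + 1/4*y - 4*z + 1/2 modulo G:
  leading term y**2: subtract (1/4*y)·g_2 from 1/4*y**2 + y*z + 1/4*y - 4*z + 1/2 → y*z + 3/4*y - 4*z + 1/2
  leading term y*z: subtract (z)·g_2 from y*z + 3/4*y - 4*z + 1/2 → 3/4*y - 2*z + 1/2
  leading term y: subtract (3/4)·g_2 from 3/4*y - 2*z + 1/2 → -2*z + 2
  leading term z: subtract (-2)·g_3 from -2*z + 2 → 0
  normal form = 0.
Since the normal form is 0, p ∈ I.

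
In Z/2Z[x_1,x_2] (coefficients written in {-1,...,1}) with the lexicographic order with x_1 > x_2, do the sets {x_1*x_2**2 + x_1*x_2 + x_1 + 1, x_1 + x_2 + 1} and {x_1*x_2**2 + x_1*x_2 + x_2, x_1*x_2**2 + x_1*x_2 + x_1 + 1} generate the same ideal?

Yes, the ideals are equal.

Since reduced Gröbner bases are canonical representatives of ideals under a given ordering, it suffices to compute and compare them.
Buchberger on the first generating set:
f_1 = x_1*x_2**2 + x_1*x_2 + x_1 + 1, LT = x_1*x_2**2.
f_2 = x_1 + x_2 + 1, LT = x_1.

S(f_1,f_2): lcm = x_1*x_2**2. S = x_1*x_2 + x_1 + x_2**3 + x_2**2 + 1.
  leading term x_1*x_2: subtract (x_2)·f_2 from x_1*x_2 + x_1 + x_2**3 + x_2**2 + 1 → x_1 + x_2**3 + x_2 + 1
  leading term x_1: subtract (1)·f_2 from x_1 + x_2**3 + x_2 + 1 → x_2**3
  leading term x_2**3: no divisor's leading term divides it; move x_2**3 to the remainder.
  remainder x_2**3 ≠ 0; add g_3 = x_2**3 to the basis.

The other S-polynomials (S(f_1,g_3), S(f_2,g_3)) all reduce to 0 modulo the current basis, so we have a Gröbner basis.
Inter-reduce: drop elements whose leading term is divisible by another's, tail-reduce, and make monic.
Reduced Gröbner basis: {x_1 + x_2 + 1, x_2**3}.

Buchberger on the second generating set:
h_1 = x_1*x_2**2 + x_1*x_2 + x_2, LT = x_1*x_2**2.
h_2 = x_1*x_2**2 + x_1*x_2 + x_1 + 1, LT = x_1*x_2**2.

S(h_1,h_2): lcm = x_1*x_2**2. S = x_1 + x_2 + 1.
  leading term x_1: no divisor's leading term divides it; move x_1 to the remainder.
  leading term x_2: no divisor's leading term divides it; move x_2 to the remainder.
  leading term 1: no divisor's leading term divides it; move 1 to the remainder.
  remainder x_1 + x_2 + 1 ≠ 0; add k_3 = x_1 + x_2 + 1 to the basis.

S(h_1,k_3): lcm = x_1*x_2**2. S = x_1*x_2 + x_2**3 + x_2**2 + x_2.
  leading term x_1*x_2: subtract (x_2)·k_3 from x_1*x_2 + x_2**3 + x_2**2 + x_2 → x_2**3
  leading term x_2**3: no divisor's leading term divides it; move x_2**3 to the remainder.
  remainder x_2**3 ≠ 0; add k_4 = x_2**3 to the basis.

The other S-polynomials (S(h_2,k_3), S(h_1,k_4), S(h_2,k_4), S(k_3,k_4)) all reduce to 0 modulo the current basis, so we have a Gröbner basis.
Inter-reduce: drop elements whose leading term is divisible by another's, tail-reduce, and make monic.
Reduced Gröbner basis: {x_1 + x_2 + 1, x_2**3}.

These coincide, so the ideals are equal.
The choice of monomial ordering does not affect the verdict — as long as both bases are computed under the same ordering, their equality decides ideal equality.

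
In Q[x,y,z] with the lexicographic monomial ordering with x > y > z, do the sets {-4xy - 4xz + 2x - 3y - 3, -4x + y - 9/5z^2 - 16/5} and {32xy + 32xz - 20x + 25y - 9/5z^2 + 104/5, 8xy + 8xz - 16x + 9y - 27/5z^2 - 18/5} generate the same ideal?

Yes, the ideals are equal.

For a fixed monomial order, each ideal has a unique reduced Gröbner basis; comparing bases decides equality.
Buchberger on the first generating set:
f_1 = -4xy - 4xz + 2x - 3y - 3, LT = xy.
f_2 = -4x + y - 9/5z^2 - 16/5, LT = x.

S(f_1,f_2): lcm = xy. S = xz - 1/2x + 1/4y^2 - 9/20yz^2 - 1/20y + 3/4.
  leading term xz: subtract (-1/4z)·f_2 from xz - 1/2x + 1/4y^2 - 9/20yz^2 - 1/20y + 3/4 → -1/2x + 1/4y^2 - 9/20yz^2 + 1/4yz - 1/20y - 9/20z^3 - 4/5z + 3/4
  leading term x: subtract (1/8)·f_2 from -1/2x + 1/4y^2 - 9/20yz^2 + 1/4yz - 1/20y - 9/20z^3 - 4/5z + 3/4 → 1/4y^2 - 9/20yz^2 + 1/4yz - 7/40y - 9/20z^3 + 9/40z^2 - 4/5z + 23/20
  leading term y^2: no divisor's leading term divides it; move 1/4y^2 to the remainder.
  leading term yz^2: no divisor's leading term divides it; move -9/20yz^2 to the remainder.
  leading term yz: no divisor's leading term divides it; move 1/4yz to the remainder.
  leading term y: no divisor's leading term divides it; move -7/40y to the remainder.
  leading term z^3: no divisor's leading term divides it; move -9/20z^3 to the remainder.
  leading term z^2: no divisor's leading term divides it; move 9/40z^2 to the remainder.
  leading term z: no divisor's leading term divides it; move -4/5z to the remainder.
  leading term 1: no divisor's leading term divides it; move 23/20 to the remainder.
  remainder 1/4y^2 - 9/20yz^2 + 1/4yz - 7/40y - 9/20z^3 + 9/40z^2 - 4/5z + 23/20 ≠ 0; add g_3 = 1/4y^2 - 9/20yz^2 + 1/4yz - 7/40y - 9/20z^3 + 9/40z^2 - 4/5z + 23/20 to the basis.

The other S-polynomials (S(f_1,g_3), S(f_2,g_3)) all reduce to 0 modulo the current basis, so we have a Gröbner basis.
Inter-reduce: drop elements whose leading term is divisible by another's, tail-reduce, and make monic.
Reduced Gröbner basis: {x - 1/4y + 9/20z^2 + 4/5, y^2 - 9/5yz^2 + yz - 7/10y - 9/5z^3 + 9/10z^2 - 16/5z + 23/5}.

Buchberger on the second generating set:
h_1 = 32xy + 32xz - 20x + 25y - 9/5z^2 + 104/5, LT = xy.
h_2 = 8xy + 8xz - 16x + 9y - 27/5z^2 - 18/5, LT = xy.

S(h_1,h_2): lcm = xy. S = 11/8x - 11/32y + 99/160z^2 + 11/10.
  leading term x: no divisor's leading term divides it; move 11/8x to the remainder.
  leading term y: no divisor's leading term divides it; move -11/32y to the remainder.
  leading term z^2: no divisor's leading term divides it; move 99/160z^2 to the remainder.
  leading term 1: no divisor's leading term divides it; move 11/10 to the remainder.
  remainder 11/8x - 11/32y + 99/160z^2 + 11/10 ≠ 0; add k_3 = 11/8x - 11/32y + 99/160z^2 + 11/10 to the basis.

S(h_1,k_3): lcm = xy. S = xz - 5/8x + 1/4y^2 - 9/20yz^2 - 3/160y - 9/160z^2 + 13/20.
  leading term xz: subtract (8/11z)·k_3 from xz - 5/8x + 1/4y^2 - 9/20yz^2 - 3/160y - 9/160z^2 + 13/20 → -5/8x + 1/4y^2 - 9/20yz^2 + 1/4yz - 3/160y - 9/20z^3 - 9/160z^2 - 4/5z + 13/20
  leading term x: subtract (-5/11)·k_3 from -5/8x + 1/4y^2 - 9/20yz^2 + 1/4yz - 3/160y - 9/20z^3 - 9/160z^2 - 4/5z + 13/20 → 1/4y^2 - 9/20yz^2 + 1/4yz - 7/40y - 9/20z^3 + 9/40z^2 - 4/5z + 23/20
  leading term y^2: no divisor's leading term divides it; move 1/4y^2 to the remainder.
  leading term yz^2: no divisor's leading term divides it; move -9/20yz^2 to the remainder.
  leading term yz: no divisor's leading term divides it; move 1/4yz to the remainder.
  leading term y: no divisor's leading term divides it; move -7/40y to the remainder.
  leading term z^3: no divisor's leading term divides it; move -9/20z^3 to the remainder.
  leading term z^2: no divisor's leading term divides it; move 9/40z^2 to the remainder.
  leading term z: no divisor's leading term divides it; move -4/5z to the remainder.
  leading term 1: no divisor's leading term divides it; move 23/20 to the remainder.
  remainder 1/4y^2 - 9/20yz^2 + 1/4yz - 7/40y - 9/20z^3 + 9/40z^2 - 4/5z + 23/20 ≠ 0; add k_4 = 1/4y^2 - 9/20yz^2 + 1/4yz - 7/40y - 9/20z^3 + 9/40z^2 - 4/5z + 23/20 to the basis.

The other S-polynomials (S(h_2,k_3), S(h_1,k_4), S(h_2,k_4), S(k_3,k_4)) all reduce to 0 modulo the current basis, so we have a Gröbner basis.
Inter-reduce: drop elements whose leading term is divisible by another's, tail-reduce, and make monic.
Reduced Gröbner basis: {x - 1/4y + 9/20z^2 + 4/5, y^2 - 9/5yz^2 + yz - 7/10y - 9/5z^3 + 9/10z^2 - 16/5z + 23/5}.

These coincide, so the ideals are equal.
The same test decides containment: I ⊆ J iff every generator of I reduces to 0 modulo a Gröbner basis of J.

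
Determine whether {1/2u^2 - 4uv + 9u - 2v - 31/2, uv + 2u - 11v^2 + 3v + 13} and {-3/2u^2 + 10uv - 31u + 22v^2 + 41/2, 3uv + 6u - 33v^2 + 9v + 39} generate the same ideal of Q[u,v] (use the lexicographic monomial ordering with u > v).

Since reduced Gröbner bases are canonical representatives of ideals under a given ordering, it suffices to compute and compare them.
Buchberger on the first generating set:
f_1 = 1/2u^2 - 4uv + 9u - 2v - 31/2, LT = u^2.
f_2 = uv + 2u - 11v^2 + 3v + 13, LT = uv.

S(f_1,f_2): lcm = u^2v. S = -2u^2 + 3uv^2 + 15uv - 13u - 4v^2 - 31v.
  reduce S modulo (f_1, f_2):
  remainder 37u + 33v^3 - 90v^2 - 57v + 29 ≠ 0; add g_3 = 37u + 33v^3 - 90v^2 - 57v + 29 to the basis.

S(f_1,g_3): lcm = u^2. S = -33/37uv^3 + 90/37uv^2 - 239/37uv + 637/37u - 4v - 31.
  reduce S modulo (f_1, f_2, g_3):
  remainder -363/37v^4 + 264/37v^3 - 1870/37v^2 + 2156/37v + 4653/37 ≠ 0; add g_4 = -363/37v^4 + 264/37v^3 - 1870/37v^2 + 2156/37v + 4653/37 to the basis.

The other S-polynomials (S(f_2,g_3), S(f_1,g_4), S(f_2,g_4), S(g_3,g_4)) all reduce to 0 modulo the current basis, so we have a Gröbner basis.
Inter-reduce: drop elements whose leading term is divisible by another's, tail-reduce, and make monic.
Reduced Gröbner basis: {u + 33/37v^3 - 90/37v^2 - 57/37v + 29/37, v^4 - 8/11v^3 + 170/33v^2 - 196/33v - 141/11}.

Buchberger on the second generating set:
h_1 = -3/2u^2 + 10uv - 31u + 22v^2 + 41/2, LT = u^2.
h_2 = 3uv + 6u - 33v^2 + 9v + 39, LT = uv.

S(h_1,h_2): lcm = u^2v. S = -2u^2 + 13/3uv^2 + 53/3uv - 13u - 44/3v^3 - 41/3v.
  reduce S modulo (h_1, h_2):
  remainder 37u + 33v^3 - 90v^2 - 57v + 29 ≠ 0; add k_3 = 37u + 33v^3 - 90v^2 - 57v + 29 to the basis.

S(h_1,k_3): lcm = u^2. S = -33/37uv^3 + 90/37uv^2 - 569/111uv + 2207/111u - 44/3v^2 - 41/3.
  reduce S modulo (h_1, h_2, k_3):
  remainder -363/37v^4 + 264/37v^3 - 1870/37v^2 + 2156/37v + 4653/37 ≠ 0; add k_4 = -363/37v^4 + 264/37v^3 - 1870/37v^2 + 2156/37v + 4653/37 to the basis.

The other S-polynomials (S(h_2,k_3), S(h_1,k_4), S(h_2,k_4), S(k_3,k_4)) all reduce to 0 modulo the current basis, so we have a Gröbner basis.
Inter-reduce: drop elements whose leading term is divisible by another's, tail-reduce, and make monic.
Reduced Gröbner basis: {u + 33/37v^3 - 90/37v^2 - 57/37v + 29/37, v^4 - 8/11v^3 + 170/33v^2 - 196/33v - 141/11}.

The two bases agree; hence the ideals are identical.

Yes, the ideals are equal.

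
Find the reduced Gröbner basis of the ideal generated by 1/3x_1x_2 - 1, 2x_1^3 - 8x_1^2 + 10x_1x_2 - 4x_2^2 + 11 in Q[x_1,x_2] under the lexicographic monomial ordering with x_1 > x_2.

f_1 = 1/3x_1x_2 - 1, LT = x_1x_2.
f_2 = 2x_1^3 - 8x_1^2 + 10x_1x_2 - 4x_2^2 + 11, LT = x_1^3.

S(f_1,f_2): lcm = x_1^3x_2. S = 4x_1^2x_2 - 3x_1^2 - 5x_1x_2^2 + 2x_2^3 - 11/2x_2.
  reduce S modulo (f_1, f_2):
  remainder -3x_1^2 + 12x_1 + 2x_2^3 - 41/2x_2 ≠ 0; add g_3 = -3x_1^2 + 12x_1 + 2x_2^3 - 41/2x_2 to the basis.

S(f_1,g_3): lcm = x_1^2x_2. S = 4x_1x_2 - 3x_1 + 2/3x_2^4 - 41/6x_2^2.
  reduce S modulo (f_1, f_2, g_3):
  remainder -3x_1 + 2/3x_2^4 - 41/6x_2^2 + 12 ≠ 0; add g_4 = -3x_1 + 2/3x_2^4 - 41/6x_2^2 + 12 to the basis.

S(f_1,g_4): lcm = x_1x_2. S = 2/9x_2^5 - 41/18x_2^3 + 4x_2 - 3.
  reduce S modulo (f_1, f_2, g_3, g_4):
  remainder 2/9x_2^5 - 41/18x_2^3 + 4x_2 - 3 ≠ 0; add g_5 = 2/9x_2^5 - 41/18x_2^3 + 4x_2 - 3 to the basis.

The other S-polynomials (S(f_2,g_3), S(f_2,g_4), S(g_3,g_4), S(f_1,g_5), S(f_2,g_5), S(g_3,g_5), S(g_4,g_5)) all reduce to 0 modulo the current basis, so we have a Gröbner basis.
Inter-reduce: drop elements whose leading term is divisible by another's, tail-reduce, and make monic.

G = {x_1 - 2/9x_2^4 + 41/18x_2^2 - 4, x_2^5 - 41/4x_2^3 + 18x_2 - 27/2}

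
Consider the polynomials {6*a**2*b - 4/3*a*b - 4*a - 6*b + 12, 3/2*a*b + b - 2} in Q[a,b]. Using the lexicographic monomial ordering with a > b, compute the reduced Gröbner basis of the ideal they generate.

G = {a - 11/18*b + 11/9, b**2 - 10/11*b - 24/11}

f_1 = 6*a**2*b - 4/3*a*b - 4*a - 6*b + 12, LT = a**2*b.
f_2 = 3/2*a*b + b - 2, LT = a*b.

S(f_1,f_2): lcm = a**2*b. S = -8/9*a*b + 2/3*a - b + 2.
  leading term a*b: subtract (-16/27)·f_2 from -8/9*a*b + 2/3*a - b + 2 → 2/3*a - 11/27*b + 22/27
  leading term a: no divisor's leading term divides it; move 2/3*a to the remainder.
  leading term b: no divisor's leading term divides it; move -11/27*b to the remainder.
  leading term 1: no divisor's leading term divides it; move 22/27 to the remainder.
  remainder 2/3*a - 11/27*b + 22/27 ≠ 0; add g_3 = 2/3*a - 11/27*b + 22/27 to the basis.

S(f_1,g_3): lcm = a**2*b. S = 11/18*a*b**2 - 13/9*a*b - 2/3*a - b + 2.
  leading term a*b**2: subtract (11/27*b)·f_2 from 11/18*a*b**2 - 13/9*a*b - 2/3*a - b + 2 → -13/9*a*b - 2/3*a - 11/27*b**2 - 5/27*b + 2
  leading term a*b: subtract (-26/27)·f_2 from -13/9*a*b - 2/3*a - 11/27*b**2 - 5/27*b + 2 → -2/3*a - 11/27*b**2 + 7/9*b + 2/27
  leading term a: subtract (-1)·g_3 from -2/3*a - 11/27*b**2 + 7/9*b + 2/27 → -11/27*b**2 + 10/27*b + 8/9
  leading term b**2: no divisor's leading term divides it; move -11/27*b**2 to the remainder.
  leading term b: no divisor's leading term divides it; move 10/27*b to the remainder.
  leading term 1: no divisor's leading term divides it; move 8/9 to the remainder.
  remainder -11/27*b**2 + 10/27*b + 8/9 ≠ 0; add g_4 = -11/27*b**2 + 10/27*b + 8/9 to the basis.

The other S-polynomials (S(f_2,g_3), S(f_1,g_4), S(f_2,g_4), S(g_3,g_4)) all reduce to 0 modulo the current basis, so we have a Gröbner basis.
Inter-reduce: drop elements whose leading term is divisible by another's, tail-reduce, and make monic.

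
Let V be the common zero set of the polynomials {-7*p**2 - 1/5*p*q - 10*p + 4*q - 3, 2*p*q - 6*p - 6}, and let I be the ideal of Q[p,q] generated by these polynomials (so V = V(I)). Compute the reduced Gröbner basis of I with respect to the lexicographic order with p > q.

Buchberger's algorithm terminates because the ascending chain of leading-term ideals stabilizes.

f_1 = -7*p**2 - 1/5*p*q - 10*p + 4*q - 3, LT = p**2.
f_2 = 2*p*q - 6*p - 6, LT = p*q.

S(f_1,f_2): lcm = p**2*q. S = 3*p**2 + 1/35*p*q**2 + 10/7*p*q + 3*p - 4/7*q**2 + 3/7*q.
  leading term p**2: subtract (-3/7)·f_1 from 3*p**2 + 1/35*p*q**2 + 10/7*p*q + 3*p - 4/7*q**2 + 3/7*q → 1/35*p*q**2 + 47/35*p*q - 9/7*p - 4/7*q**2 + 15/7*q - 9/7
  leading term p*q**2: subtract (1/70*q)·f_2 from 1/35*p*q**2 + 47/35*p*q - 9/7*p - 4/7*q**2 + 15/7*q - 9/7 → 10/7*p*q - 9/7*p - 4/7*q**2 + 78/35*q - 9/7
  leading term p*q: subtract (5/7)·f_2 from 10/7*p*q - 9/7*p - 4/7*q**2 + 78/35*q - 9/7 → 3*p - 4/7*q**2 + 78/35*q + 3
  leading term p: no divisor's leading term divides it; move 3*p to the remainder.
  leading term q**2: no divisor's leading term divides it; move -4/7*q**2 to the remainder.
  leading term q: no divisor's leading term divides it; move 78/35*q to the remainder.
  leading term 1: no divisor's leading term divides it; move 3 to the remainder.
  remainder 3*p - 4/7*q**2 + 78/35*q + 3 ≠ 0; add g_3 = 3*p - 4/7*q**2 + 78/35*q + 3 to the basis.

S(f_2,g_3): lcm = p*q. S = -3*p + 4/21*q**3 - 26/35*q**2 - q - 3.
  leading term p: subtract (-1)·g_3 from -3*p + 4/21*q**3 - 26/35*q**2 - q - 3 → 4/21*q**3 - 46/35*q**2 + 43/35*q
  leading term q**3: no divisor's leading term divides it; move 4/21*q**3 to the remainder.
  leading term q**2: no divisor's leading term divides it; move -46/35*q**2 to the remainder.
  leading term q: no divisor's leading term divides it; move 43/35*q to the remainder.
  remainder 4/21*q**3 - 46/35*q**2 + 43/35*q ≠ 0; add g_4 = 4/21*q**3 - 46/35*q**2 + 43/35*q to the basis.

The other S-polynomials (S(f_1,g_3), S(f_1,g_4), S(f_2,g_4), S(g_3,g_4)) all reduce to 0 modulo the current basis, so we have a Gröbner basis.
Inter-reduce: drop elements whose leading term is divisible by another's, tail-reduce, and make monic.

G = {p - 4/21*q**2 + 26/35*q + 1, q**3 - 69/10*q**2 + 129/20*q}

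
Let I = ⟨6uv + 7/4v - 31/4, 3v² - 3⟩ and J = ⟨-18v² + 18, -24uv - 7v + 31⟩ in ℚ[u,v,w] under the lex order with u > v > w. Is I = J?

Equality of ideals is decidable: compute both reduced Gröbner bases (unique for the ordering) and check whether they agree.
Buchberger on the first generating set:
f_1 = 6uv + 7/4v - 31/4, LT = uv.
f_2 = 3v² - 3, LT = v².

S(f_1,f_2): lcm = uv². S = u + 7/24v² - 31/24v.
  leading term u: no divisor's leading term divides it; move u to the remainder.
  leading term v²: subtract (7/72)·f_2 from 7/24v² - 31/24v → -31/24v + 7/24
  leading term v: no divisor's leading term divides it; move -31/24v to the remainder.
  leading term 1: no divisor's leading term divides it; move 7/24 to the remainder.
  remainder u - 31/24v + 7/24 ≠ 0; add g_3 = u - 31/24v + 7/24 to the basis.

The other S-polynomials (S(f_1,g_3), S(f_2,g_3)) all reduce to 0 modulo the current basis, so we have a Gröbner basis.
Inter-reduce: drop elements whose leading term is divisible by another's, tail-reduce, and make monic.
Reduced Gröbner basis: {u - 31/24v + 7/24, v² - 1}.

Buchberger on the second generating set:
h_1 = -18v² + 18, LT = v².
h_2 = -24uv - 7v + 31, LT = uv.

S(h_1,h_2): lcm = uv². S = -u - 7/24v² + 31/24v.
  leading term u: no divisor's leading term divides it; move -u to the remainder.
  leading term v²: subtract (7/432)·h_1 from -7/24v² + 31/24v → 31/24v - 7/24
  leading term v: no divisor's leading term divides it; move 31/24v to the remainder.
  leading term 1: no divisor's leading term divides it; move -7/24 to the remainder.
  remainder -u + 31/24v - 7/24 ≠ 0; add k_3 = -u + 31/24v - 7/24 to the basis.

The other S-polynomials (S(h_1,k_3), S(h_2,k_3)) all reduce to 0 modulo the current basis, so we have a Gröbner basis.
Inter-reduce: drop elements whose leading term is divisible by another's, tail-reduce, and make monic.
Reduced Gröbner basis: {u - 31/24v + 7/24, v² - 1}.

Same reduced basis, so the two generating sets span the same ideal.

Yes, the ideals are equal.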